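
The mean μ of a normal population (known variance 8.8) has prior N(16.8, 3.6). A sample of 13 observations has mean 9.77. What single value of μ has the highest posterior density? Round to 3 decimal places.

10.883

Posterior for μ is Normal. Precision-weighted mean: (1/3.6·16.8 + 13/8.8·9.77) / (1/3.6 + 13/8.8) = 10.883.
A Normal posterior is symmetric, so mode = mean.
This is the posterior mode — the MAP estimate.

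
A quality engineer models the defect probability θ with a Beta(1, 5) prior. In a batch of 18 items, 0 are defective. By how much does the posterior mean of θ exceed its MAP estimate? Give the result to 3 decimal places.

Posterior: Beta(1+0, 5+18) = Beta(1, 23).
Since α = 1 ≤ 1 and β > 1, the Beta density is monotone decreasing on [0,1]; the mode is at 0.
Mean = 1/(1+23) = 0.042.
Difference = 0.042 − 0.000 = 0.042.
The posterior is right-skewed, so the mean exceeds the mode.

0.042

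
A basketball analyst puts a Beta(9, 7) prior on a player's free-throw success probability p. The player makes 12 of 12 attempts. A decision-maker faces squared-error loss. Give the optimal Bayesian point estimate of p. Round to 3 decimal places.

Posterior: Beta(9+12, 7+0) = Beta(21, 7).
Mode = (21−1)/(21+7−2) = 20/26 = 0.769.
Mean = 21/(21+7) = 21/28 = 0.750.
Squared-error loss ⇒ the optimal estimator is the posterior mean.

0.750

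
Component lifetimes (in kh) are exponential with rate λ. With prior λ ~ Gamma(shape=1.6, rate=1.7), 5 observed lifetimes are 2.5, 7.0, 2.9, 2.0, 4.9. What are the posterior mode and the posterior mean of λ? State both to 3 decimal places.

Σ times = 19.3. Posterior: Gamma(shape = 1.6+5 = 6.6, rate = 1.7+19.3 = 21.0).
Mode = (α−1)/β = 5.6/21.0 = 0.267.
Mean = α/β = 6.6/21.0 = 0.314.

MAP = 0.267; posterior mean = 0.314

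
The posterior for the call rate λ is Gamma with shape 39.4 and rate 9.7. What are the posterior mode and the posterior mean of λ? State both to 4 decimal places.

Mode = (α−1)/β = 38.4/9.7 = 3.9588.
Mean = α/β = 39.4/9.7 = 4.0619.
The mean is pulled above the mode by the posterior's right skew.

MAP = 3.9588; posterior mean = 4.0619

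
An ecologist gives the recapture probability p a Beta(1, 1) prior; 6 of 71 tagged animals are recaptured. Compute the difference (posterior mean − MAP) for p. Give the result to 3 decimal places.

0.011

Posterior: Beta(1+6, 1+65) = Beta(7, 66).
Mode = (7−1)/(7+66−2) = 6/71 = 0.085.
With a flat prior the MAP equals the MLE, 6/71.
Mean = 7/(7+66) = 7/73 = 0.096.
Difference = 0.096 − 0.085 = 0.011.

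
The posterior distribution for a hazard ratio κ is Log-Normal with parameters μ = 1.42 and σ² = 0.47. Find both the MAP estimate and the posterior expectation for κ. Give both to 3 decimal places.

Mode = exp(μ − σ²) = exp(0.95) = 2.586.
Mean = exp(μ + σ²/2) = exp(1.655) = 5.233.
Right-skewed posterior ⇒ mode < mean.

MAP = 2.586; posterior mean = 5.233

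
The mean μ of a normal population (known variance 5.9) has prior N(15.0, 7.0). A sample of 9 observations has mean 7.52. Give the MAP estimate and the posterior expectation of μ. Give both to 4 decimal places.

Posterior for μ is Normal. Precision-weighted mean: (1/7.0·15.0 + 9/5.9·7.52) / (1/7.0 + 9/5.9) = 8.1605.
A Normal posterior is symmetric, so mode = mean.

MAP estimate = 8.1605, posterior expectation = 8.1605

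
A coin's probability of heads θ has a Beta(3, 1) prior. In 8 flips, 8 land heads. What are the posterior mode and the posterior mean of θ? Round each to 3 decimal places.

Posterior: Beta(3+8, 1+0) = Beta(11, 1).
Since β = 1 ≤ 1 and α > 1, the Beta density is monotone increasing on [0,1]; the mode is at 1.
Mean = 11/(11+1) = 0.917.

MAP = 1.000, posterior mean = 0.917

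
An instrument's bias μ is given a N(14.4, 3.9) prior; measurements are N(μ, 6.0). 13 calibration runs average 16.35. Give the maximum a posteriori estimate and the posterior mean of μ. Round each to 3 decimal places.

Posterior for μ is Normal. Precision-weighted mean: (1/3.9·14.4 + 13/6.0·16.35) / (1/3.9 + 13/6.0) = 16.144.
A Normal posterior is symmetric, so mode = mean.

maximum a posteriori estimate = 16.144, posterior mean = 16.144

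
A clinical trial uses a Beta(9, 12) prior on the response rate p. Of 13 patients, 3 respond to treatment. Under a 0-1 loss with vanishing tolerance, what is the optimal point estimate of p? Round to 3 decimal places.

Posterior: Beta(9+3, 12+10) = Beta(12, 22).
Mode = (12−1)/(12+22−2) = 11/32 = 0.344.
Mean = 12/(12+22) = 12/34 = 0.353.
This is the posterior mode — the MAP estimate.

0.344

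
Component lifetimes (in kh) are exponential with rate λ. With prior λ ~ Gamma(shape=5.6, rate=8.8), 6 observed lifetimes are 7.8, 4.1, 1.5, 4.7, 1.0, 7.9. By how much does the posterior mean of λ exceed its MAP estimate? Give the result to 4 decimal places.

Σ times = 27.0. Posterior: Gamma(shape = 5.6+6 = 11.6, rate = 8.8+27.0 = 35.8).
Mode = (α−1)/β = 10.6/35.8 = 0.2961.
Mean = α/β = 11.6/35.8 = 0.3240.
Difference = 0.3240 − 0.2961 = 0.0279.

0.0279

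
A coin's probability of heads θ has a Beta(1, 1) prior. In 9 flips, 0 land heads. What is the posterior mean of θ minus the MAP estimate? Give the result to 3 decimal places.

0.091

Posterior: Beta(1+0, 1+9) = Beta(1, 10).
Since α = 1 ≤ 1 and β > 1, the Beta density is monotone decreasing on [0,1]; the mode is at 0.
Mean = 1/(1+10) = 0.091.
Difference = 0.091 − 0.000 = 0.091.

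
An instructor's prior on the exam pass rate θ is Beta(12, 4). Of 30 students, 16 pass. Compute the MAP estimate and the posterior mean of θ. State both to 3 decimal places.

Posterior: Beta(12+16, 4+14) = Beta(28, 18).
Mode = (28−1)/(28+18−2) = 27/44 = 0.614.
Mean = 28/(28+18) = 28/46 = 0.609.

MAP estimate = 0.614, posterior mean = 0.609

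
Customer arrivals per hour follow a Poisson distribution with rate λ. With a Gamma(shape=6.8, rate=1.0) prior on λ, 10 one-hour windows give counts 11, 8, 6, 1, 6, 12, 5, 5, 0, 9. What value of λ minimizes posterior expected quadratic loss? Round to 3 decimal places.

6.345

Σ counts = 63. Posterior: Gamma(shape = 6.8+63 = 69.8, rate = 1.0+10 = 11.0).
Mode = (α−1)/β = 68.8/11.0 = 6.255.
Mean = α/β = 69.8/11.0 = 6.345.
Quadratic loss ⇒ the optimal estimator is the posterior mean.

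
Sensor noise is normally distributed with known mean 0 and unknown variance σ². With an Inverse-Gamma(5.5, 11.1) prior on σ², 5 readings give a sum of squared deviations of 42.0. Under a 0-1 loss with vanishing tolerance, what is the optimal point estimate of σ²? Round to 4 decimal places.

Posterior: Inverse-Gamma(shape = 5.5+5/2 = 8.0, scale = 11.1+42.0/2 = 32.1).
Mode = β/(α+1) = 32.1/9.0 = 3.5667.
Mean = β/(α−1) = 32.1/7.0 = 4.5857.
This is the posterior mode — the MAP estimate.

3.5667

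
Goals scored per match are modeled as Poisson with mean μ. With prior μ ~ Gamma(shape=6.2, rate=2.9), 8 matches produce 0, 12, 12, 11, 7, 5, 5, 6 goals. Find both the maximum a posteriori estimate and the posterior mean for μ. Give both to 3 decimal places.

MAP = 5.798, posterior mean = 5.890

Σ counts = 58. Posterior: Gamma(shape = 6.2+58 = 64.2, rate = 2.9+8 = 10.9).
Mode = (α−1)/β = 63.2/10.9 = 5.798.
Mean = α/β = 64.2/10.9 = 5.890.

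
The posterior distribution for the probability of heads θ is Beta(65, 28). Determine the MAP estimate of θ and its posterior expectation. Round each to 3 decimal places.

Mode = (65−1)/(65+28−2) = 64/91 = 0.703.
Mean = 65/(65+28) = 65/93 = 0.699.
The posterior is left-skewed, so the mode exceeds the mean.

MAP = 0.703; posterior mean = 0.699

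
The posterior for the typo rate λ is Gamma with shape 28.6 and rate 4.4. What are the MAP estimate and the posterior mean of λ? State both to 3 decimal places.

λ_MAP = 6.273, E[λ|data] = 6.500

Mode = (α−1)/β = 27.6/4.4 = 6.273.
Mean = α/β = 28.6/4.4 = 6.500.
The mean is pulled above the mode by the posterior's right skew.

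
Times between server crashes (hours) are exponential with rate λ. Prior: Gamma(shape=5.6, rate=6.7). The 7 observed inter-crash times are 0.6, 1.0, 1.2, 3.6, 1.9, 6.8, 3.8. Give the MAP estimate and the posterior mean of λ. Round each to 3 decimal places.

Σ times = 18.9. Posterior: Gamma(shape = 5.6+7 = 12.6, rate = 6.7+18.9 = 25.6).
Mode = (α−1)/β = 11.6/25.6 = 0.453.
Mean = α/β = 12.6/25.6 = 0.492.

λ_MAP = 0.453, E[λ|data] = 0.492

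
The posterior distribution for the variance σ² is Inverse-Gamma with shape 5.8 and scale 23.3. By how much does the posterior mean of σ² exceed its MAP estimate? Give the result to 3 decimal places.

Mode = β/(α+1) = 23.3/6.8 = 3.426.
Mean = β/(α−1) = 23.3/4.8 = 4.854.
Difference = 4.854 − 3.426 = 1.428.

1.428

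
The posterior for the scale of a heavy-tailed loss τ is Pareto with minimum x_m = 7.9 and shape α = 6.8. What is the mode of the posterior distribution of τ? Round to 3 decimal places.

The Pareto density is strictly decreasing on [x_m, ∞), so the mode is x_m = 7.900.
Mean = α·x_m/(α−1) = 6.8·7.9/5.8 = 9.262.
This is the posterior mode — the MAP estimate.

7.900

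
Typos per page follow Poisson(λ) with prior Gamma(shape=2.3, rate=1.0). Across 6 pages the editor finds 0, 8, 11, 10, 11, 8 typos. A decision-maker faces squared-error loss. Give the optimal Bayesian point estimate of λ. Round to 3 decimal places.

7.186

Σ counts = 48. Posterior: Gamma(shape = 2.3+48 = 50.3, rate = 1.0+6 = 7.0).
Mode = (α−1)/β = 49.3/7.0 = 7.043.
Mean = α/β = 50.3/7.0 = 7.186.
Squared-error loss ⇒ the optimal estimator is the posterior mean.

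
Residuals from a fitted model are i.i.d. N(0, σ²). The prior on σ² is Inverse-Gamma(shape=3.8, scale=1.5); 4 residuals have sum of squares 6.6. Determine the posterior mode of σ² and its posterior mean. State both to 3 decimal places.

Posterior: Inverse-Gamma(shape = 3.8+4/2 = 5.8, scale = 1.5+6.6/2 = 4.8).
Mode = β/(α+1) = 4.8/6.8 = 0.706.
Mean = β/(α−1) = 4.8/4.8 = 1.000.
The mean is pulled above the mode by the posterior's right skew.

MAP = 0.706; posterior mean = 1.000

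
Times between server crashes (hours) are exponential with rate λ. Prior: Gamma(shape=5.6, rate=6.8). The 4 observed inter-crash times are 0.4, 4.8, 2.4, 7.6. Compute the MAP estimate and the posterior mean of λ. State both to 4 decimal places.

Σ times = 15.2. Posterior: Gamma(shape = 5.6+4 = 9.6, rate = 6.8+15.2 = 22.0).
Mode = (α−1)/β = 8.6/22.0 = 0.3909.
Mean = α/β = 9.6/22.0 = 0.4364.
Right-skewed posterior ⇒ mode < mean.

λ_MAP = 0.3909, E[λ|data] = 0.4364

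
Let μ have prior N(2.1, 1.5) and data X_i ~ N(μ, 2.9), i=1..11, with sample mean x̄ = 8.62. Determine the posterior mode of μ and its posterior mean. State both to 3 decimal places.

Posterior for μ is Normal. Precision-weighted mean: (1/1.5·2.1 + 11/2.9·8.62) / (1/1.5 + 11/2.9) = 7.645.
A Normal posterior is symmetric, so mode = mean.

MAP = 7.645, posterior mean = 7.645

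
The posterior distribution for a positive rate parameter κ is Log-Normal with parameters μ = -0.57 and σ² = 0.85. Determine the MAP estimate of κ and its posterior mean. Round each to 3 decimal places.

Mode = exp(μ − σ²) = exp(-1.42) = 0.242.
Mean = exp(μ + σ²/2) = exp(-0.145) = 0.865.

MAP estimate = 0.242, posterior mean = 0.865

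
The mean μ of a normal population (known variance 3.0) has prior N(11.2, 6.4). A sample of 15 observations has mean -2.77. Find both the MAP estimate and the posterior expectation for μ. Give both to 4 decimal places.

MAP = -2.3467, posterior mean = -2.3467

Posterior for μ is Normal. Precision-weighted mean: (1/6.4·11.2 + 15/3.0·-2.77) / (1/6.4 + 15/3.0) = -2.3467.
A Normal posterior is symmetric, so mode = mean.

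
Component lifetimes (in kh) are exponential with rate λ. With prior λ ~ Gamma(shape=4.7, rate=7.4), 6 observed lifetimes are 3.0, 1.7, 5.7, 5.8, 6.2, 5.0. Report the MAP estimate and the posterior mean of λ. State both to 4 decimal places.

Σ times = 27.4. Posterior: Gamma(shape = 4.7+6 = 10.7, rate = 7.4+27.4 = 34.8).
Mode = (α−1)/β = 9.7/34.8 = 0.2787.
Mean = α/β = 10.7/34.8 = 0.3075.

λ_MAP = 0.2787, E[λ|data] = 0.3075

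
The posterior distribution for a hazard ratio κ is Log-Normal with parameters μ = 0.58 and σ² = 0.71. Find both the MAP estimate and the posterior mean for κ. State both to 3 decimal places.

MAP = 0.878, posterior mean = 2.547

Mode = exp(μ − σ²) = exp(-0.13) = 0.878.
Mean = exp(μ + σ²/2) = exp(0.935) = 2.547.
The posterior is right-skewed, so the mean exceeds the mode.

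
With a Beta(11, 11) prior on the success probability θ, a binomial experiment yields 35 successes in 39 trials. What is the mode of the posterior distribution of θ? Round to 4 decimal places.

0.7627

Posterior: Beta(11+35, 11+4) = Beta(46, 15).
Mode = (46−1)/(46+15−2) = 45/59 = 0.7627.
Mean = 46/(46+15) = 46/61 = 0.7541.
This is the posterior mode — the MAP estimate.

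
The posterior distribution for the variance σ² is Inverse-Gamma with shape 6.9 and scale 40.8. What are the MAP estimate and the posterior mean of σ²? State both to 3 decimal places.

MAP = 5.165; posterior mean = 6.915

Mode = β/(α+1) = 40.8/7.9 = 5.165.
Mean = β/(α−1) = 40.8/5.9 = 6.915.
Mean > mode: the posterior has a right tail.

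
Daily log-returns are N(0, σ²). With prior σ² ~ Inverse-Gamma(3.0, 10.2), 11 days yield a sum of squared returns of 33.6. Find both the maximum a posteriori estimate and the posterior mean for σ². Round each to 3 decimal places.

MAP = 2.842; posterior mean = 3.600

Posterior: Inverse-Gamma(shape = 3.0+11/2 = 8.5, scale = 10.2+33.6/2 = 27.0).
Mode = β/(α+1) = 27.0/9.5 = 2.842.
Mean = β/(α−1) = 27.0/7.5 = 3.600.
Right-skewed posterior ⇒ mode < mean.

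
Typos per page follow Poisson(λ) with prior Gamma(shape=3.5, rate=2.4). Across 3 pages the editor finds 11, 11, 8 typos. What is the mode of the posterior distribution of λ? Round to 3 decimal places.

6.019

Σ counts = 30. Posterior: Gamma(shape = 3.5+30 = 33.5, rate = 2.4+3 = 5.4).
Mode = (α−1)/β = 32.5/5.4 = 6.019.
Mean = α/β = 33.5/5.4 = 6.204.
This is the posterior mode — the MAP estimate.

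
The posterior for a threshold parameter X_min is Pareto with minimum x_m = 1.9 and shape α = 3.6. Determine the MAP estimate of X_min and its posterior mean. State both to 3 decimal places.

The Pareto density is strictly decreasing on [x_m, ∞), so the mode is x_m = 1.900.
Mean = α·x_m/(α−1) = 3.6·1.9/2.6 = 2.631.
Mean > mode: the posterior has a right tail.

MAP = 1.900; posterior mean = 2.631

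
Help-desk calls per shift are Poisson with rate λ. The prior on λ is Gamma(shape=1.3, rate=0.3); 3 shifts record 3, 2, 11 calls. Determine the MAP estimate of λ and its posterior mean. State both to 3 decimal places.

Σ counts = 16. Posterior: Gamma(shape = 1.3+16 = 17.3, rate = 0.3+3 = 3.3).
Mode = (α−1)/β = 16.3/3.3 = 4.939.
Mean = α/β = 17.3/3.3 = 5.242.

MAP estimate = 4.939, posterior mean = 5.242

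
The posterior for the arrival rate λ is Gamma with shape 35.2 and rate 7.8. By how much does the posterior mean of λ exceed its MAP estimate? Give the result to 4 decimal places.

0.1282

Mode = (α−1)/β = 34.2/7.8 = 4.3846.
Mean = α/β = 35.2/7.8 = 4.5128.
Difference = 4.5128 − 4.3846 = 0.1282.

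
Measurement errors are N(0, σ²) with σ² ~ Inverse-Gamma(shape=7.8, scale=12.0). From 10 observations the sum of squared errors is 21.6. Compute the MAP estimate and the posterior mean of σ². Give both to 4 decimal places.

Posterior: Inverse-Gamma(shape = 7.8+10/2 = 12.8, scale = 12.0+21.6/2 = 22.8).
Mode = β/(α+1) = 22.8/13.8 = 1.6522.
Mean = β/(α−1) = 22.8/11.8 = 1.9322.
Mean > mode: the posterior has a right tail.

MAP = 1.6522; posterior mean = 1.9322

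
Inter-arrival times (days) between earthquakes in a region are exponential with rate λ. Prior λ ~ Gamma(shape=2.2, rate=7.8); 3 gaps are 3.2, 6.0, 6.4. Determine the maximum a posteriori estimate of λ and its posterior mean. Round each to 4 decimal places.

Σ times = 15.6. Posterior: Gamma(shape = 2.2+3 = 5.2, rate = 7.8+15.6 = 23.4).
Mode = (α−1)/β = 4.2/23.4 = 0.1795.
Mean = α/β = 5.2/23.4 = 0.2222.

maximum a posteriori estimate = 0.1795, posterior mean = 0.2222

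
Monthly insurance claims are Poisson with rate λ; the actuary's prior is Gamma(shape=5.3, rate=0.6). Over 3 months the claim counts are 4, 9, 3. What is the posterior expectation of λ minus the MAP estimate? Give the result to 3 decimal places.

Σ counts = 16. Posterior: Gamma(shape = 5.3+16 = 21.3, rate = 0.6+3 = 3.6).
Mode = (α−1)/β = 20.3/3.6 = 5.639.
Mean = α/β = 21.3/3.6 = 5.917.
Difference = 5.917 − 5.639 = 0.278.
Mean > mode: the posterior has a right tail.

0.278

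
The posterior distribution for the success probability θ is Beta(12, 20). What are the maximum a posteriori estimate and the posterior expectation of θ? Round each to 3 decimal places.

maximum a posteriori estimate = 0.367, posterior expectation = 0.375

Mode = (12−1)/(12+20−2) = 11/30 = 0.367.
Mean = 12/(12+20) = 12/32 = 0.375.
The posterior is right-skewed, so the mean exceeds the mode.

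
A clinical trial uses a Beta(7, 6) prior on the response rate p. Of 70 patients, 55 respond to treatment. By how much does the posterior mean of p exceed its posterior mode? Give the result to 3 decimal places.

Posterior: Beta(7+55, 6+15) = Beta(62, 21).
Mode = (62−1)/(62+21−2) = 61/81 = 0.753.
Mean = 62/(62+21) = 62/83 = 0.747.
Difference = 0.747 − 0.753 = -0.006.

-0.006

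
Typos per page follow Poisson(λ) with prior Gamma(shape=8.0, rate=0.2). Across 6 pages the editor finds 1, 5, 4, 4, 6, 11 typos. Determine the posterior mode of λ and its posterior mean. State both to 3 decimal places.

Σ counts = 31. Posterior: Gamma(shape = 8.0+31 = 39.0, rate = 0.2+6 = 6.2).
Mode = (α−1)/β = 38.0/6.2 = 6.129.
Mean = α/β = 39.0/6.2 = 6.290.

MAP = 6.129; posterior mean = 6.290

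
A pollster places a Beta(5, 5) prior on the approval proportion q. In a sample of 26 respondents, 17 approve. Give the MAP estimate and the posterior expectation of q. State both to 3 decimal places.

Posterior: Beta(5+17, 5+9) = Beta(22, 14).
Mode = (22−1)/(22+14−2) = 21/34 = 0.618.
Mean = 22/(22+14) = 22/36 = 0.611.
The posterior is left-skewed, so the mode exceeds the mean.

MAP = 0.618; posterior mean = 0.611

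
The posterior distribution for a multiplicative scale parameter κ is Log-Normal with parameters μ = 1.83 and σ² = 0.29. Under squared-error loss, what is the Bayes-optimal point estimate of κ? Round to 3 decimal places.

Mode = exp(μ − σ²) = exp(1.54) = 4.665.
Mean = exp(μ + σ²/2) = exp(1.975) = 7.207.
Squared-error loss ⇒ the optimal estimator is the posterior mean.

7.207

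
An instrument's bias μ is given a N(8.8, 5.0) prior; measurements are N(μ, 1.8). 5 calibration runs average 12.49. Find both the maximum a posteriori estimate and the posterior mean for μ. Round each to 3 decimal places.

maximum a posteriori estimate = 12.242, posterior mean = 12.242

Posterior for μ is Normal. Precision-weighted mean: (1/5.0·8.8 + 5/1.8·12.49) / (1/5.0 + 5/1.8) = 12.242.
A Normal posterior is symmetric, so mode = mean.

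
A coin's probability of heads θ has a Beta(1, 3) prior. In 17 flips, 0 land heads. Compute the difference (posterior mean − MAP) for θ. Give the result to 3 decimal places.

Posterior: Beta(1+0, 3+17) = Beta(1, 20).
Since α = 1 ≤ 1 and β > 1, the Beta density is monotone decreasing on [0,1]; the mode is at 0.
Mean = 1/(1+20) = 0.048.
Difference = 0.048 − 0.000 = 0.048.

0.048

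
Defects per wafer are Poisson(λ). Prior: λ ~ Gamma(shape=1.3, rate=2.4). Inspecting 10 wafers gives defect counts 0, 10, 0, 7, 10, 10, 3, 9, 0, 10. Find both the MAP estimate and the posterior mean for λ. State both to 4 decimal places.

MAP = 4.7823; posterior mean = 4.8629

Σ counts = 59. Posterior: Gamma(shape = 1.3+59 = 60.3, rate = 2.4+10 = 12.4).
Mode = (α−1)/β = 59.3/12.4 = 4.7823.
Mean = α/β = 60.3/12.4 = 4.8629.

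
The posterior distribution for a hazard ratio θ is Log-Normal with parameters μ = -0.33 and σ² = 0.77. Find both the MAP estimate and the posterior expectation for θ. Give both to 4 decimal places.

MAP = 0.3329, posterior mean = 1.0565

Mode = exp(μ − σ²) = exp(-1.10) = 0.3329.
Mean = exp(μ + σ²/2) = exp(0.055) = 1.0565.
Right-skewed posterior ⇒ mode < mean.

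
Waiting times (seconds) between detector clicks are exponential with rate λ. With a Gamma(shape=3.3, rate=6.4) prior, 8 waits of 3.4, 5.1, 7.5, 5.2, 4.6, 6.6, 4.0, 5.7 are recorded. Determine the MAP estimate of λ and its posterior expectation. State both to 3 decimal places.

Σ times = 42.1. Posterior: Gamma(shape = 3.3+8 = 11.3, rate = 6.4+42.1 = 48.5).
Mode = (α−1)/β = 10.3/48.5 = 0.212.
Mean = α/β = 11.3/48.5 = 0.233.

MAP = 0.212, posterior mean = 0.233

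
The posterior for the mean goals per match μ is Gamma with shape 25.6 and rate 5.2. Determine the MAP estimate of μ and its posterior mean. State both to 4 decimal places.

μ_MAP = 4.7308, E[μ|data] = 4.9231

Mode = (α−1)/β = 24.6/5.2 = 4.7308.
Mean = α/β = 25.6/5.2 = 4.9231.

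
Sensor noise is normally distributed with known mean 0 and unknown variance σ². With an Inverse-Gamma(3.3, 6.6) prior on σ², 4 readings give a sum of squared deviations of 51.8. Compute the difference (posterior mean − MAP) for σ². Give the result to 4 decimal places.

Posterior: Inverse-Gamma(shape = 3.3+4/2 = 5.3, scale = 6.6+51.8/2 = 32.5).
Mode = β/(α+1) = 32.5/6.3 = 5.1587.
Mean = β/(α−1) = 32.5/4.3 = 7.5581.
Difference = 7.5581 − 5.1587 = 2.3994.

2.3994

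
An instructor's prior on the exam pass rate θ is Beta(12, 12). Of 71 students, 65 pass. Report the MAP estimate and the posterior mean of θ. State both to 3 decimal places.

Posterior: Beta(12+65, 12+6) = Beta(77, 18).
Mode = (77−1)/(77+18−2) = 76/93 = 0.817.
Mean = 77/(77+18) = 77/95 = 0.811.
Mode > mean: the posterior has a left tail.

θ_MAP = 0.817, E[θ|data] = 0.811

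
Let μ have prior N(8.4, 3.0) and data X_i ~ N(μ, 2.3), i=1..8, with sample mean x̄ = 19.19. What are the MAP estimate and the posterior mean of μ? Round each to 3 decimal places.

Posterior for μ is Normal. Precision-weighted mean: (1/3.0·8.4 + 8/2.3·19.19) / (1/3.0 + 8/2.3) = 18.246.
A Normal posterior is symmetric, so mode = mean.

MAP estimate = 18.246, posterior mean = 18.246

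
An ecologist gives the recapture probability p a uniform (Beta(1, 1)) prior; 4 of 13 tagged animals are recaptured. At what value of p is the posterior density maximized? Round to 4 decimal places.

Posterior: Beta(1+4, 1+9) = Beta(5, 10).
Mode = (5−1)/(5+10−2) = 4/13 = 0.3077.
With a flat prior the MAP equals the MLE, 4/13.
Mean = 5/(5+10) = 5/15 = 0.3333.
This is the posterior mode — the MAP estimate.

0.3077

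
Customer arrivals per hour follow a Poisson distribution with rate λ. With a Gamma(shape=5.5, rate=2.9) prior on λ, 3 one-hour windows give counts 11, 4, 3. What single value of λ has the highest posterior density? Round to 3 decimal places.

Σ counts = 18. Posterior: Gamma(shape = 5.5+18 = 23.5, rate = 2.9+3 = 5.9).
Mode = (α−1)/β = 22.5/5.9 = 3.814.
Mean = α/β = 23.5/5.9 = 3.983.
This is the posterior mode — the MAP estimate.

3.814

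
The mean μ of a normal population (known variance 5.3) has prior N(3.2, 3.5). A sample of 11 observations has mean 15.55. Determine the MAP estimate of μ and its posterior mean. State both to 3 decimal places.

Posterior for μ is Normal. Precision-weighted mean: (1/3.5·3.2 + 11/5.3·15.55) / (1/3.5 + 11/5.3) = 14.056.
A Normal posterior is symmetric, so mode = mean.

MAP = 14.056, posterior mean = 14.056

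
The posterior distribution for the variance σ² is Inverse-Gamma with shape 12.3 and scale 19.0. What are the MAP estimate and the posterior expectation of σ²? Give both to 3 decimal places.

MAP estimate = 1.429, posterior expectation = 1.681

Mode = β/(α+1) = 19.0/13.3 = 1.429.
Mean = β/(α−1) = 19.0/11.3 = 1.681.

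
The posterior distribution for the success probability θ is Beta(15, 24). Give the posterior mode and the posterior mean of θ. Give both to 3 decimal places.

θ_MAP = 0.378, E[θ|data] = 0.385

Mode = (15−1)/(15+24−2) = 14/37 = 0.378.
Mean = 15/(15+24) = 15/39 = 0.385.
The posterior is right-skewed, so the mean exceeds the mode.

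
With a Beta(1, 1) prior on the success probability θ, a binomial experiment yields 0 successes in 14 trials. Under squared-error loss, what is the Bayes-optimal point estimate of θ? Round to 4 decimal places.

Posterior: Beta(1+0, 1+14) = Beta(1, 15).
Since α = 1 ≤ 1 and β > 1, the Beta density is monotone decreasing on [0,1]; the mode is at 0.
Mean = 1/(1+15) = 0.0625.
Squared-error loss ⇒ the optimal estimator is the posterior mean.

0.0625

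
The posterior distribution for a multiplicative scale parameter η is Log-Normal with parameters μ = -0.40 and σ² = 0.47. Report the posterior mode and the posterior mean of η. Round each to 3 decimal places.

Mode = exp(μ − σ²) = exp(-0.87) = 0.419.
Mean = exp(μ + σ²/2) = exp(-0.165) = 0.848.

posterior mode = 0.419, posterior mean = 0.848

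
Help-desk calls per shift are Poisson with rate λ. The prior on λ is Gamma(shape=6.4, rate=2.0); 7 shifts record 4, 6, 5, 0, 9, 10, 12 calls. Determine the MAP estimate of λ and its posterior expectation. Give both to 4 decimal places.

Σ counts = 46. Posterior: Gamma(shape = 6.4+46 = 52.4, rate = 2.0+7 = 9.0).
Mode = (α−1)/β = 51.4/9.0 = 5.7111.
Mean = α/β = 52.4/9.0 = 5.8222.
The posterior is right-skewed, so the mean exceeds the mode.

MAP = 5.7111, posterior mean = 5.8222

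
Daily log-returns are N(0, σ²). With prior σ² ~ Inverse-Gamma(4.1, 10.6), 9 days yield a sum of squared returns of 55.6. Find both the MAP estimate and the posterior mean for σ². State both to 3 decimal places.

Posterior: Inverse-Gamma(shape = 4.1+9/2 = 8.6, scale = 10.6+55.6/2 = 38.4).
Mode = β/(α+1) = 38.4/9.6 = 4.000.
Mean = β/(α−1) = 38.4/7.6 = 5.053.
Mean > mode: the posterior has a right tail.

MAP = 4.000; posterior mean = 5.053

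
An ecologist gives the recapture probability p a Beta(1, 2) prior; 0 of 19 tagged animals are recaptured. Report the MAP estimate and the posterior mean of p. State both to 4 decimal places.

Posterior: Beta(1+0, 2+19) = Beta(1, 21).
Since α = 1 ≤ 1 and β > 1, the Beta density is monotone decreasing on [0,1]; the mode is at 0.
Mean = 1/(1+21) = 0.0455.

p_MAP = 0.0000, E[p|data] = 0.0455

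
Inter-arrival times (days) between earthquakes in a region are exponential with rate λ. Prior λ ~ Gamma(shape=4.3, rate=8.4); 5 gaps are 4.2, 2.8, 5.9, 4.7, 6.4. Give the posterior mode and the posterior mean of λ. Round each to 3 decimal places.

λ_MAP = 0.256, E[λ|data] = 0.287

Σ times = 24.0. Posterior: Gamma(shape = 4.3+5 = 9.3, rate = 8.4+24.0 = 32.4).
Mode = (α−1)/β = 8.3/32.4 = 0.256.
Mean = α/β = 9.3/32.4 = 0.287.
The mean is pulled above the mode by the posterior's right skew.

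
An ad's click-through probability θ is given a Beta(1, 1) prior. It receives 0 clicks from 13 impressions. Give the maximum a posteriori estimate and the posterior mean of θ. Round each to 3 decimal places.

Posterior: Beta(1+0, 1+13) = Beta(1, 14).
Since α = 1 ≤ 1 and β > 1, the Beta density is monotone decreasing on [0,1]; the mode is at 0.
Mean = 1/(1+14) = 0.067.

maximum a posteriori estimate = 0.000, posterior mean = 0.067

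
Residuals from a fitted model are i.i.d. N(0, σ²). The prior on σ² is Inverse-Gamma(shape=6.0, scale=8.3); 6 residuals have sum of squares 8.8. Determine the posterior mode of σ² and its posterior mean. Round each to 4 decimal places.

Posterior: Inverse-Gamma(shape = 6.0+6/2 = 9.0, scale = 8.3+8.8/2 = 12.7).
Mode = β/(α+1) = 12.7/10.0 = 1.2700.
Mean = β/(α−1) = 12.7/8.0 = 1.5875.

MAP = 1.2700, posterior mean = 1.5875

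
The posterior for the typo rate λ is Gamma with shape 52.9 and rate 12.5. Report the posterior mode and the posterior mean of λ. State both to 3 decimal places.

Mode = (α−1)/β = 51.9/12.5 = 4.152.
Mean = α/β = 52.9/12.5 = 4.232.

λ_MAP = 4.152, E[λ|data] = 4.232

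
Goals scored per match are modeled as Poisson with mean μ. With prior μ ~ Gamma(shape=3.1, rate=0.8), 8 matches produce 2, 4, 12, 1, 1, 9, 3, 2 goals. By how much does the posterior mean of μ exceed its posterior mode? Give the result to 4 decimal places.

0.1136

Σ counts = 34. Posterior: Gamma(shape = 3.1+34 = 37.1, rate = 0.8+8 = 8.8).
Mode = (α−1)/β = 36.1/8.8 = 4.1023.
Mean = α/β = 37.1/8.8 = 4.2159.
Difference = 4.2159 − 4.1023 = 0.1136.
Mean > mode: the posterior has a right tail.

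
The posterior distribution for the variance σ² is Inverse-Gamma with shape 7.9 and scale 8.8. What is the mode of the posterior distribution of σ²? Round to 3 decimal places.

Mode = β/(α+1) = 8.8/8.9 = 0.989.
Mean = β/(α−1) = 8.8/6.9 = 1.275.
This is the posterior mode — the MAP estimate.

0.989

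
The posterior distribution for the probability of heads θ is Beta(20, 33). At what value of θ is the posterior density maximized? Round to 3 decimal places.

Mode = (20−1)/(20+33−2) = 19/51 = 0.373.
Mean = 20/(20+33) = 20/53 = 0.377.
This is the posterior mode — the MAP estimate.

0.373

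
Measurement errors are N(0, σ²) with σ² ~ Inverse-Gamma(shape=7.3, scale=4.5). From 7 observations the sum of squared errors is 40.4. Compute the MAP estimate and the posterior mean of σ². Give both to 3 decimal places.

Posterior: Inverse-Gamma(shape = 7.3+7/2 = 10.8, scale = 4.5+40.4/2 = 24.7).
Mode = β/(α+1) = 24.7/11.8 = 2.093.
Mean = β/(α−1) = 24.7/9.8 = 2.520.

MAP: 2.093. Posterior mean: 2.520.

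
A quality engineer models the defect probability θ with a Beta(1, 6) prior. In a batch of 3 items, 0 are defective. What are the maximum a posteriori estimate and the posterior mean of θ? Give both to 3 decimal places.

Posterior: Beta(1+0, 6+3) = Beta(1, 9).
Since α = 1 ≤ 1 and β > 1, the Beta density is monotone decreasing on [0,1]; the mode is at 0.
Mean = 1/(1+9) = 0.100.
The mean is pulled above the mode by the posterior's right skew.

maximum a posteriori estimate = 0.000, posterior mean = 0.100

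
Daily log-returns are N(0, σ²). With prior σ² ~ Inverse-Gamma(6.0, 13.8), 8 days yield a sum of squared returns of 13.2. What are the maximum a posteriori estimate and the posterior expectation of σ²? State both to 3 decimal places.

MAP: 1.855. Posterior mean: 2.267.

Posterior: Inverse-Gamma(shape = 6.0+8/2 = 10.0, scale = 13.8+13.2/2 = 20.4).
Mode = β/(α+1) = 20.4/11.0 = 1.855.
Mean = β/(α−1) = 20.4/9.0 = 2.267.
The posterior is right-skewed, so the mean exceeds the mode.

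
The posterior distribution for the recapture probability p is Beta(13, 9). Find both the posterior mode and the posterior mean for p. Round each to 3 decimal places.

MAP: 0.600. Posterior mean: 0.591.

Mode = (13−1)/(13+9−2) = 12/20 = 0.600.
Mean = 13/(13+9) = 13/22 = 0.591.
The mean is pulled below the mode by the posterior's left skew.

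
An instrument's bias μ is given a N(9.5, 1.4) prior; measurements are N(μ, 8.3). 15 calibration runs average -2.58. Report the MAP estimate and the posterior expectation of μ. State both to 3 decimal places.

MAP: 0.842. Posterior mean: 0.842.

Posterior for μ is Normal. Precision-weighted mean: (1/1.4·9.5 + 15/8.3·-2.58) / (1/1.4 + 15/8.3) = 0.842.
A Normal posterior is symmetric, so mode = mean.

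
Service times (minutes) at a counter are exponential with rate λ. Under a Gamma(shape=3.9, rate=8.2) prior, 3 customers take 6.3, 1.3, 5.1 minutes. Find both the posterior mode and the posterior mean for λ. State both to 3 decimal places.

Σ times = 12.7. Posterior: Gamma(shape = 3.9+3 = 6.9, rate = 8.2+12.7 = 20.9).
Mode = (α−1)/β = 5.9/20.9 = 0.282.
Mean = α/β = 6.9/20.9 = 0.330.
The posterior is right-skewed, so the mean exceeds the mode.

MAP = 0.282; posterior mean = 0.330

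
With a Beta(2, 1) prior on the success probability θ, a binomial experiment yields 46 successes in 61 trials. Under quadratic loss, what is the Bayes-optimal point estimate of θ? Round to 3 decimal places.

0.750

Posterior: Beta(2+46, 1+15) = Beta(48, 16).
Mode = (48−1)/(48+16−2) = 47/62 = 0.758.
Mean = 48/(48+16) = 48/64 = 0.750.
Quadratic loss ⇒ the optimal estimator is the posterior mean.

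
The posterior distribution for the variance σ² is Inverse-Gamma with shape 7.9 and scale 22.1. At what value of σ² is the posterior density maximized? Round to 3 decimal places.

Mode = β/(α+1) = 22.1/8.9 = 2.483.
Mean = β/(α−1) = 22.1/6.9 = 3.203.
This is the posterior mode — the MAP estimate.

2.483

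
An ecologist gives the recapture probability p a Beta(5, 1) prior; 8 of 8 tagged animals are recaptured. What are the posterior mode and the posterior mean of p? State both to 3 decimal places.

MAP = 1.000, posterior mean = 0.929

Posterior: Beta(5+8, 1+0) = Beta(13, 1).
Since β = 1 ≤ 1 and α > 1, the Beta density is monotone increasing on [0,1]; the mode is at 1.
Mean = 13/(13+1) = 0.929.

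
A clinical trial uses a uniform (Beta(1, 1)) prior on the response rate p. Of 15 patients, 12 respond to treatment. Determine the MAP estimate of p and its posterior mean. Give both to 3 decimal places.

Posterior: Beta(1+12, 1+3) = Beta(13, 4).
Mode = (13−1)/(13+4−2) = 12/15 = 0.800.
With a flat prior the MAP equals the MLE, 12/15.
Mean = 13/(13+4) = 13/17 = 0.765.

MAP: 0.800. Posterior mean: 0.765.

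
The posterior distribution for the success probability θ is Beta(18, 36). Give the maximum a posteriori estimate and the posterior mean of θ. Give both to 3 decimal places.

MAP = 0.327, posterior mean = 0.333

Mode = (18−1)/(18+36−2) = 17/52 = 0.327.
Mean = 18/(18+36) = 18/54 = 0.333.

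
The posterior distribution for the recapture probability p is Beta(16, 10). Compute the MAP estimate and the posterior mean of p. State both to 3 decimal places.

MAP = 0.625; posterior mean = 0.615

Mode = (16−1)/(16+10−2) = 15/24 = 0.625.
Mean = 16/(16+10) = 16/26 = 0.615.
Mode > mean: the posterior has a left tail.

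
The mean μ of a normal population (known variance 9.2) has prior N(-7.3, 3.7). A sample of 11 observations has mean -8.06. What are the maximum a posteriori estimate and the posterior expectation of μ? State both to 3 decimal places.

MAP = -7.920, posterior mean = -7.920

Posterior for μ is Normal. Precision-weighted mean: (1/3.7·-7.3 + 11/9.2·-8.06) / (1/3.7 + 11/9.2) = -7.920.
A Normal posterior is symmetric, so mode = mean.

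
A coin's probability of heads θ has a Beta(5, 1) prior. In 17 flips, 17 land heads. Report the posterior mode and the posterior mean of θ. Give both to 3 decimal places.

Posterior: Beta(5+17, 1+0) = Beta(22, 1).
Since β = 1 ≤ 1 and α > 1, the Beta density is monotone increasing on [0,1]; the mode is at 1.
Mean = 22/(22+1) = 0.957.

θ_MAP = 1.000, E[θ|data] = 0.957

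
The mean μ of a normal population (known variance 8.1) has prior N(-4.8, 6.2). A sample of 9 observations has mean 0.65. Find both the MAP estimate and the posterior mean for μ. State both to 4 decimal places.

Posterior for μ is Normal. Precision-weighted mean: (1/6.2·-4.8 + 9/8.1·0.65) / (1/6.2 + 9/8.1) = -0.0408.
A Normal posterior is symmetric, so mode = mean.

MAP = -0.0408, posterior mean = -0.0408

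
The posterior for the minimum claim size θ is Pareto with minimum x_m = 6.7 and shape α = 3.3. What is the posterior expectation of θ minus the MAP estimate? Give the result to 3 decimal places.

2.913

The Pareto density is strictly decreasing on [x_m, ∞), so the mode is x_m = 6.700.
Mean = α·x_m/(α−1) = 3.3·6.7/2.3 = 9.613.
Difference = 9.613 − 6.700 = 2.913.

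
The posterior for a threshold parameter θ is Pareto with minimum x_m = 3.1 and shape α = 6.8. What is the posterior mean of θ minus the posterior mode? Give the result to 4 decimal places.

0.5345

The Pareto density is strictly decreasing on [x_m, ∞), so the mode is x_m = 3.1000.
Mean = α·x_m/(α−1) = 6.8·3.1/5.8 = 3.6345.
Difference = 3.6345 − 3.1000 = 0.5345.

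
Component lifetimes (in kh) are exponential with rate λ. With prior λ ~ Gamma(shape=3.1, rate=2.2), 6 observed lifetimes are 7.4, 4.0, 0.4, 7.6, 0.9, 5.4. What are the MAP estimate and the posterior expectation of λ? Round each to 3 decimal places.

Σ times = 25.7. Posterior: Gamma(shape = 3.1+6 = 9.1, rate = 2.2+25.7 = 27.9).
Mode = (α−1)/β = 8.1/27.9 = 0.290.
Mean = α/β = 9.1/27.9 = 0.326.
The mean is pulled above the mode by the posterior's right skew.

MAP = 0.290, posterior mean = 0.326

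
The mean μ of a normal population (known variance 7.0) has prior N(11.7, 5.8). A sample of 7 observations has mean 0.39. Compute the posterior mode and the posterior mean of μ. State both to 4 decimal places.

Posterior for μ is Normal. Precision-weighted mean: (1/5.8·11.7 + 7/7.0·0.39) / (1/5.8 + 7/7.0) = 2.0532.
A Normal posterior is symmetric, so mode = mean.

μ_MAP = 2.0532, E[μ|data] = 2.0532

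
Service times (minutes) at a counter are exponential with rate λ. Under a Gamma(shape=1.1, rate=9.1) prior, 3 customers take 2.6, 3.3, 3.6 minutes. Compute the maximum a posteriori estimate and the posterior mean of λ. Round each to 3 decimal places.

Σ times = 9.5. Posterior: Gamma(shape = 1.1+3 = 4.1, rate = 9.1+9.5 = 18.6).
Mode = (α−1)/β = 3.1/18.6 = 0.167.
Mean = α/β = 4.1/18.6 = 0.220.

λ_MAP = 0.167, E[λ|data] = 0.220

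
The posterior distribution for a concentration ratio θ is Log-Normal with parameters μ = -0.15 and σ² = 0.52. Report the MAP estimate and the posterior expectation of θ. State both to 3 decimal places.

θ_MAP = 0.512, E[θ|data] = 1.116

Mode = exp(μ − σ²) = exp(-0.67) = 0.512.
Mean = exp(μ + σ²/2) = exp(0.110) = 1.116.
The posterior is right-skewed, so the mean exceeds the mode.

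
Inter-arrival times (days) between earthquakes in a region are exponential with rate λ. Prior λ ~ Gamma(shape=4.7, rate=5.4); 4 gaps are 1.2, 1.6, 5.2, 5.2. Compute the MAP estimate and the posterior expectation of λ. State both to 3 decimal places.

MAP = 0.414; posterior mean = 0.468

Σ times = 13.2. Posterior: Gamma(shape = 4.7+4 = 8.7, rate = 5.4+13.2 = 18.6).
Mode = (α−1)/β = 7.7/18.6 = 0.414.
Mean = α/β = 8.7/18.6 = 0.468.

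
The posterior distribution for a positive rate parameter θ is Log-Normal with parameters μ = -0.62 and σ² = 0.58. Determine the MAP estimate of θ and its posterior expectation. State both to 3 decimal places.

Mode = exp(μ − σ²) = exp(-1.20) = 0.301.
Mean = exp(μ + σ²/2) = exp(-0.330) = 0.719.

MAP = 0.301; posterior mean = 0.719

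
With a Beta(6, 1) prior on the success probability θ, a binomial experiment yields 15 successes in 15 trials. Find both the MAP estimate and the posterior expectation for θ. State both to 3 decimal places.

Posterior: Beta(6+15, 1+0) = Beta(21, 1).
Since β = 1 ≤ 1 and α > 1, the Beta density is monotone increasing on [0,1]; the mode is at 1.
Mean = 21/(21+1) = 0.955.
Left-skewed posterior ⇒ mean < mode.

MAP estimate = 1.000, posterior expectation = 0.955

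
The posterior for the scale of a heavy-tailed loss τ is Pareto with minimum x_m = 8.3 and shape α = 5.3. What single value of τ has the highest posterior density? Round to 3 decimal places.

The Pareto density is strictly decreasing on [x_m, ∞), so the mode is x_m = 8.300.
Mean = α·x_m/(α−1) = 5.3·8.3/4.3 = 10.230.
This is the posterior mode — the MAP estimate.

8.300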